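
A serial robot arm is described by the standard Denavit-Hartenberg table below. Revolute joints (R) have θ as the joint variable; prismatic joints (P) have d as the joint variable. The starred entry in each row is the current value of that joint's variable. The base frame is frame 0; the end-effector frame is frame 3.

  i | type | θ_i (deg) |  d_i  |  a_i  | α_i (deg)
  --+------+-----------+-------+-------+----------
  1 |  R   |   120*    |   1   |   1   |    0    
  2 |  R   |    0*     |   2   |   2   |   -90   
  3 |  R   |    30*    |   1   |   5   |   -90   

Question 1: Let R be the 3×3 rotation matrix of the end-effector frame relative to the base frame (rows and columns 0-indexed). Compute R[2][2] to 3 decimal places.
End-effector z-axis (col 2 of R) = (0.2500,-0.4330,-0.8660)
R[2][2] = -0.8660

-0.866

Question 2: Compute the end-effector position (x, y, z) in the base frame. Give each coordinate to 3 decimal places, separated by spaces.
-4.531 5.848 0.500

after link 1: o_1 = (-0.5000, 0.8660, 1.0000)
after link 2: o_2 = (-1.5000, 2.5981, 3.0000)
after link 3: o_3 = (-4.5311, 5.8481, 0.5000)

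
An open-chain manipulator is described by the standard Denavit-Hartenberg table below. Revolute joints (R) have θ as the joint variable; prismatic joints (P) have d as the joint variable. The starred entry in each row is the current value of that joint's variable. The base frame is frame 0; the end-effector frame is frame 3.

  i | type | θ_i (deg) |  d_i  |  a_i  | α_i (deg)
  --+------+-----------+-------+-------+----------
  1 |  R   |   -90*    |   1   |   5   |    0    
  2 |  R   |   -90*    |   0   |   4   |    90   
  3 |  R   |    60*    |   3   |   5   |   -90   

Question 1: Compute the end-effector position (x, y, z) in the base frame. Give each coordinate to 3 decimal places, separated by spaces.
-6.500 -2.000 5.330

after link 1: o_1 = (0.0000, -5.0000, 1.0000)
after link 2: o_2 = (-4.0000, -5.0000, 1.0000)
after link 3: o_3 = (-6.5000, -2.0000, 5.3301)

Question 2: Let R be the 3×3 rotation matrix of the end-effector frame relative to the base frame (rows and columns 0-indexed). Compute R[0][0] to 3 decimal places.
End-effector x-axis (col 0 of R) = (-0.5000,-0.0000,0.8660)
R[0][0] = -0.5000

-0.500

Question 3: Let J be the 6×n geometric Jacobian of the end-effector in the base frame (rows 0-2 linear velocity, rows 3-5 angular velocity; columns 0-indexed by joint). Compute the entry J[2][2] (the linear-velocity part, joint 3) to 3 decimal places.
axis z_2 = (-0.0000,1.0000,0.0000); lever o_n−o_2 = (-2.5000,3.0000,4.3301)
cross product → J_v[:, 2] = (4.3301,0.0000,2.5000)
J_ω[:, 2] = z_2
entry J[2][2] = 2.5000

2.500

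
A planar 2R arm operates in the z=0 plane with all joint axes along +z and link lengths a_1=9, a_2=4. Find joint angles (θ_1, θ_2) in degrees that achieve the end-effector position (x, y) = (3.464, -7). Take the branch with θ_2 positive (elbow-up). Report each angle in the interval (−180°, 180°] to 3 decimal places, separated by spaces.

cos θ_2 = (60.9993−9²−4²)/(2·9·4) = -0.5000; θ_2 = 120.0006° (elbow-up)
β = atan2(-7.0000,3.4640) = -63.6712°; ψ = atan2(3.4641,7.0000) = 26.3295°
θ_1 = β − ψ = -90.0006°

-90.001 120.001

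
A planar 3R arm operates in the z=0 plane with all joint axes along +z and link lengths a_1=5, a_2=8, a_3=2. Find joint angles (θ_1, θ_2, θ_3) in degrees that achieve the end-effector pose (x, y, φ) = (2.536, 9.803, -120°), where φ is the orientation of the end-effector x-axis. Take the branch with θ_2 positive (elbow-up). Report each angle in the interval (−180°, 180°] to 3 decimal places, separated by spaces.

44.992 45.008 150.000

wrist centre = target − a_3·(cos φ, sin φ) = (3.5360, 11.5351)
cos θ_2 = (145.5607−5²−8²)/(2·5·8) = 0.7070; θ_2 = 45.0079° (elbow-up)
β = atan2(11.5351,3.5360) = 72.9574°; ψ = atan2(5.6576,10.6561) = 27.9652°
θ_1 = β − ψ = 44.9922°
θ_3 = φ − θ_1 − θ_2 = 149.9999° (wrapped to (-180°,180°])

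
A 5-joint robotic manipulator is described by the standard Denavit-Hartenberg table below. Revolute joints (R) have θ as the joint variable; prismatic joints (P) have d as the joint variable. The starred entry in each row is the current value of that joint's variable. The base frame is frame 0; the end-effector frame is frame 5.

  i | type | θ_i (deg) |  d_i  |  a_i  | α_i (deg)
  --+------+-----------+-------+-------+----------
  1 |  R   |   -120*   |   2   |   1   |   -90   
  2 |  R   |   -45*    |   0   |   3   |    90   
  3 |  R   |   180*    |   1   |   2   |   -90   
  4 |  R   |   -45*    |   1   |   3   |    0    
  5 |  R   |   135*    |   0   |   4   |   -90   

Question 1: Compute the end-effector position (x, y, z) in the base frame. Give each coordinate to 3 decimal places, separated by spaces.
after link 1: o_1 = (-0.5000, -0.8660, 2.0000)
after link 2: o_2 = (-1.5607, -2.7031, 4.1213)
after link 3: o_3 = (-0.5000, -0.8660, 3.4142)
after link 4: o_4 = (0.1340, 2.2321, 3.4142)
after link 5: o_5 = (-1.2802, -0.2174, 0.5858)

-1.280 -0.217 0.586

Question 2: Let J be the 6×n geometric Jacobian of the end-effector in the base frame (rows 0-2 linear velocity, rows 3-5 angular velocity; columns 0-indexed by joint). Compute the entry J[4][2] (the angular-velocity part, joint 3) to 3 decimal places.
axis z_2 = (0.3536,0.6124,0.7071); lever o_n−o_2 = (0.2804,2.4857,-3.5355)
cross product → J_v[:, 2] = (-3.9227,1.4483,0.7071)
J_ω[:, 2] = z_2
entry J[4][2] = 0.6124

0.612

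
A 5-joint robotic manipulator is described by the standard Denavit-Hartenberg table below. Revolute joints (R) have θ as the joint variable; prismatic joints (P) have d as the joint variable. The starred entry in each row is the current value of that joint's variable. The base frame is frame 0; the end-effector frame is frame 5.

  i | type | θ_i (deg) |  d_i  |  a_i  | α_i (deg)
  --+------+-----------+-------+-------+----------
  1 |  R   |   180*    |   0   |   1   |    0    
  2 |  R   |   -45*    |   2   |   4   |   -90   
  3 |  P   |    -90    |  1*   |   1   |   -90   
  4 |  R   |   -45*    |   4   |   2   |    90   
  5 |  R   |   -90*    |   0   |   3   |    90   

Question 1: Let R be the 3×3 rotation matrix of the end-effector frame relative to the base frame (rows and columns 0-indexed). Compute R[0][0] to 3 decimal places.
End-effector x-axis (col 0 of R) = (0.7071,-0.7071,0.0000)
R[0][0] = 0.7071

0.707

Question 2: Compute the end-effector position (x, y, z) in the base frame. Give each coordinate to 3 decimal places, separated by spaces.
-6.243 1.828 4.414

after link 1: o_1 = (-1.0000, 0.0000, 0.0000)
after link 2: o_2 = (-3.8284, 2.8284, 2.0000)
after link 3: o_3 = (-4.5355, 2.1213, 3.0000)
after link 4: o_4 = (-8.3640, 3.9497, 4.4142)
after link 5: o_5 = (-6.2426, 1.8284, 4.4142)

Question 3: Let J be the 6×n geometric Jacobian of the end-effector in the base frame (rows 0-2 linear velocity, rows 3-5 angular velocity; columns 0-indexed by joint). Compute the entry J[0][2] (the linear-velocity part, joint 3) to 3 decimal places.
-0.707

prismatic axis z_2 = (-0.7071,-0.7071,0.0000)
J_v[:, 2] = z_2; J_ω[:, 2] = (0,0,0)
entry J[0][2] = -0.7071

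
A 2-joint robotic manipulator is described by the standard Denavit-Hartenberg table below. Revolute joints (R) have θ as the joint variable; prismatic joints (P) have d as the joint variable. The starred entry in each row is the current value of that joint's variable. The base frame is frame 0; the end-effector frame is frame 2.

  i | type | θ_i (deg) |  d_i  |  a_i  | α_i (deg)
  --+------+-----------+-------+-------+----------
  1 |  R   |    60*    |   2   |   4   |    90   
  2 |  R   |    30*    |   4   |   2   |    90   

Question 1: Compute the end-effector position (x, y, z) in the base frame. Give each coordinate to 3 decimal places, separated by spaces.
after link 1: o_1 = (2.0000, 3.4641, 2.0000)
after link 2: o_2 = (6.3301, 2.9641, 3.0000)

6.330 2.964 3.000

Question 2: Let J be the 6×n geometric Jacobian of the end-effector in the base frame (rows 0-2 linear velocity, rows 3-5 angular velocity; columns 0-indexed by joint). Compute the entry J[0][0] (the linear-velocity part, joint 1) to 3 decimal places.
axis z_0 = ẑ; lever o_n−o_0 = (6.3301,2.9641,3.0000)
cross product → J_v[:, 0] = (-2.9641,6.3301,0.0000)
J_ω[:, 0] = z_0
entry J[0][0] = -2.9641

-2.964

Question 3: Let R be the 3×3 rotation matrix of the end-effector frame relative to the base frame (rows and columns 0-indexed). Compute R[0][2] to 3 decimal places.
0.250

End-effector z-axis (col 2 of R) = (0.2500,0.4330,-0.8660)
R[0][2] = 0.2500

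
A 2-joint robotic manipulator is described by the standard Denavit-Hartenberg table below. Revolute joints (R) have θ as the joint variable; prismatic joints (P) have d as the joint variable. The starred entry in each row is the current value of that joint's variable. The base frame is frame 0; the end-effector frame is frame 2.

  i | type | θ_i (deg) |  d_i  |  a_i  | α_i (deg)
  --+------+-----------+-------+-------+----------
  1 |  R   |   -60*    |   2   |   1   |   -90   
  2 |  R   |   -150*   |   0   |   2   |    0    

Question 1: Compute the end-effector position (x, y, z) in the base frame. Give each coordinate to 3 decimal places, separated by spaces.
after link 1: o_1 = (0.5000, -0.8660, 2.0000)
after link 2: o_2 = (-0.3660, 0.6340, 3.0000)

-0.366 0.634 3.000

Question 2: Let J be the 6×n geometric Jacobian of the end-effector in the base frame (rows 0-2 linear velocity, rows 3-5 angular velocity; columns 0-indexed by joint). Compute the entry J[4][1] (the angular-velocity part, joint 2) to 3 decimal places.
axis z_1 = (0.8660,0.5000,0.0000); lever o_n−o_1 = (-0.8660,1.5000,1.0000)
cross product → J_v[:, 1] = (0.5000,-0.8660,1.7321)
J_ω[:, 1] = z_1
entry J[4][1] = 0.5000

0.500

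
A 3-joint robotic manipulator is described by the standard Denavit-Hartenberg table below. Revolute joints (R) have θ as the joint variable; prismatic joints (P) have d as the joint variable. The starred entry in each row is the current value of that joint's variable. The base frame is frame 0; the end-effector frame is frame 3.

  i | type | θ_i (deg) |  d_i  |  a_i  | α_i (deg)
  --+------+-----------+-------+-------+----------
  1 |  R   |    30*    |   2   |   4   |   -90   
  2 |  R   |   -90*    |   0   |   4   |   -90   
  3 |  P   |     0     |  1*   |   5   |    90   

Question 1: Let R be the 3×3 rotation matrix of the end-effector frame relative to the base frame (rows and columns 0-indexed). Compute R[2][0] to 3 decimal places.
End-effector x-axis (col 0 of R) = (0.0000,-0.0000,1.0000)
R[2][0] = 1.0000

1.000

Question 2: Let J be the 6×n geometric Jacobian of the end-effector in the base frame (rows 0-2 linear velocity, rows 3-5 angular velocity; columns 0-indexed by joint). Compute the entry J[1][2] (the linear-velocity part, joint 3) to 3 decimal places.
prismatic axis z_2 = (0.8660,0.5000,-0.0000)
J_v[:, 2] = z_2; J_ω[:, 2] = (0,0,0)
entry J[1][2] = 0.5000

0.500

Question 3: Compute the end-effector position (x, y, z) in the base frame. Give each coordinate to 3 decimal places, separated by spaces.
after link 1: o_1 = (3.4641, 2.0000, 2.0000)
after link 2: o_2 = (3.4641, 2.0000, 6.0000)
after link 3: o_3 = (4.3301, 2.5000, 11.0000)

4.330 2.500 11.000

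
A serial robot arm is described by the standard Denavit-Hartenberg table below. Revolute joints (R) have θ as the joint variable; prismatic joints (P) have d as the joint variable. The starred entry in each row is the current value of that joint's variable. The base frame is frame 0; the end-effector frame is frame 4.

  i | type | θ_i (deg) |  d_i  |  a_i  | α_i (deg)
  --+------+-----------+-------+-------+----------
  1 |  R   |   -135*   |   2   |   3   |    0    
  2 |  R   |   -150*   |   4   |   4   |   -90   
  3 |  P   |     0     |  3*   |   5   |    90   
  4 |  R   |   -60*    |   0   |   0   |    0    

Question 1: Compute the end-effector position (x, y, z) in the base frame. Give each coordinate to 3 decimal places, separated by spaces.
after link 1: o_1 = (-2.1213, -2.1213, 2.0000)
after link 2: o_2 = (-1.0860, 1.7424, 6.0000)
after link 3: o_3 = (-2.6897, 7.3485, 6.0000)
after link 4: o_4 = (-2.6897, 7.3485, 6.0000)

-2.690 7.348 6.000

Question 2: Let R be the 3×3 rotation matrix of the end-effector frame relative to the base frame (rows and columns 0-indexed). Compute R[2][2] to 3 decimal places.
End-effector z-axis (col 2 of R) = (0.0000,0.0000,1.0000)
R[2][2] = 1.0000

1.000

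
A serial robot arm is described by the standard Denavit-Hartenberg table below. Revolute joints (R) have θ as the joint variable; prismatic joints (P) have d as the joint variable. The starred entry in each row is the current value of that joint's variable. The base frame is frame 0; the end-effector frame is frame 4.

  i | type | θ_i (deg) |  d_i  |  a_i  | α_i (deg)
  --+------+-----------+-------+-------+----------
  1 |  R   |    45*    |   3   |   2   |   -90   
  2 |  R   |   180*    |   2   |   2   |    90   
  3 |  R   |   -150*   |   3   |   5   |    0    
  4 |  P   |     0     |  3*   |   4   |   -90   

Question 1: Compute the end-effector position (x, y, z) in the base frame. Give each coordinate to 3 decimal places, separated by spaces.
7.279 3.744 -3.000

after link 1: o_1 = (1.4142, 1.4142, 3.0000)
after link 2: o_2 = (-1.4142, 1.4142, 3.0000)
after link 3: o_3 = (3.4154, 2.7083, 0.0000)
after link 4: o_4 = (7.2791, 3.7436, -3.0000)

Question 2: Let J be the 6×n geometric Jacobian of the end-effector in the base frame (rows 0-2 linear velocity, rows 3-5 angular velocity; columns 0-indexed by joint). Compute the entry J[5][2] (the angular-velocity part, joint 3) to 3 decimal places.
-1.000

axis z_2 = (0.0000,0.0000,-1.0000); lever o_n−o_2 = (8.6933,2.3294,-6.0000)
cross product → J_v[:, 2] = (2.3294,-8.6933,-0.0000)
J_ω[:, 2] = z_2
entry J[5][2] = -1.0000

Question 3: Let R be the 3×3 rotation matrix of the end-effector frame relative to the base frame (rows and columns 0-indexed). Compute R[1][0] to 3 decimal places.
End-effector x-axis (col 0 of R) = (0.9659,0.2588,0.0000)
R[1][0] = 0.2588

0.259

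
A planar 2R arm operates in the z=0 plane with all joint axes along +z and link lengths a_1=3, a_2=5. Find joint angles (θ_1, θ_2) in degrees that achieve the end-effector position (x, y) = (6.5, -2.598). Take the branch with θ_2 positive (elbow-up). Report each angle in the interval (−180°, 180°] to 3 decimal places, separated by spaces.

-60.000 60.001

cos θ_2 = (48.9996−3²−5²)/(2·3·5) = 0.5000; θ_2 = 60.0009° (elbow-up)
β = atan2(-2.5980,6.5000) = -21.7862°; ψ = atan2(4.3302,5.4999) = 38.2138°
θ_1 = β − ψ = -60.0000°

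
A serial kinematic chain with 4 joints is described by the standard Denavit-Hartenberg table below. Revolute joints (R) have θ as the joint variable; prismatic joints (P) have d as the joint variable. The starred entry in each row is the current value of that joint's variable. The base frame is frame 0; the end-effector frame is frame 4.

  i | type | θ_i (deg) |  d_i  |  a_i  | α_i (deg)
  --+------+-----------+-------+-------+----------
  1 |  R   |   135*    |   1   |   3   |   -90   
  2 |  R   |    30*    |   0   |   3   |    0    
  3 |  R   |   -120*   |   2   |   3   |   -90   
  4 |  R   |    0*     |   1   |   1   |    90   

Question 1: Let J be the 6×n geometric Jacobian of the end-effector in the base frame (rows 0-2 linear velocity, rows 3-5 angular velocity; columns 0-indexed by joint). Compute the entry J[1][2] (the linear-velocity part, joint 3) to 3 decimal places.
axis z_2 = (-0.7071,-0.7071,0.0000); lever o_n−o_2 = (-2.1213,-0.7071,4.0000)
cross product → J_v[:, 2] = (-2.8284,2.8284,-1.0000)
J_ω[:, 2] = z_2
entry J[1][2] = 2.8284

2.828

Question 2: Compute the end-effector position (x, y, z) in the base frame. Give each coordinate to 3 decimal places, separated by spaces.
after link 1: o_1 = (-2.1213, 2.1213, 1.0000)
after link 2: o_2 = (-3.9584, 3.9584, -0.5000)
after link 3: o_3 = (-5.3727, 2.5442, 2.5000)
after link 4: o_4 = (-6.0798, 3.2513, 3.5000)

-6.080 3.251 3.500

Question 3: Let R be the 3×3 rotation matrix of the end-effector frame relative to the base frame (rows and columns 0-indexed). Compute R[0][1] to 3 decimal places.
-0.707

End-effector y-axis (col 1 of R) = (-0.7071,0.7071,-0.0000)
R[0][1] = -0.7071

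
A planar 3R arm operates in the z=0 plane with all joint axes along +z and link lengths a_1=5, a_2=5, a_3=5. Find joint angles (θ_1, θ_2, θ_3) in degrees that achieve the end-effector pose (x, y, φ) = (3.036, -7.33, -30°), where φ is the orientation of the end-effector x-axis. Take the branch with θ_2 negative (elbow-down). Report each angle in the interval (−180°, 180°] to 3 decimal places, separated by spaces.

wrist centre = target − a_3·(cos φ, sin φ) = (-1.2941, -4.8300)
cos θ_2 = (25.0037−5²−5²)/(2·5·5) = -0.4999; θ_2 = -119.9952° (elbow-down)
β = atan2(-4.8300,-1.2941) = -104.9993°; ψ = atan2(-4.3303,2.5004) = -59.9976°
θ_1 = β − ψ = -45.0017°
θ_3 = φ − θ_1 − θ_2 = 134.9968° (wrapped to (-180°,180°])

-45.002 -119.995 134.997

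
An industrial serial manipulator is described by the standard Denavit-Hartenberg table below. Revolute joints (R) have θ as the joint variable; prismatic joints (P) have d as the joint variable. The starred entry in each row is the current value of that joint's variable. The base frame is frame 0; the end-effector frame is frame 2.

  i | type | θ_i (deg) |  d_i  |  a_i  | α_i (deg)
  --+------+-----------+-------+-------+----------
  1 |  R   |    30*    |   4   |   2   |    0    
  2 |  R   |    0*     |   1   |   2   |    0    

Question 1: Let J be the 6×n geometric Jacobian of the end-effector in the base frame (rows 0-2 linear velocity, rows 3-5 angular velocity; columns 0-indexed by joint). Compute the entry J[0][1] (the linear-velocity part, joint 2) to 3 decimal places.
-1.000

axis z_1 = (0.0000,0.0000,1.0000); lever o_n−o_1 = (1.7321,1.0000,1.0000)
cross product → J_v[:, 1] = (-1.0000,1.7321,0.0000)
J_ω[:, 1] = z_1
entry J[0][1] = -1.0000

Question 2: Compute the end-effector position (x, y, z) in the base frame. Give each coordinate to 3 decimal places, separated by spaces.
3.464 2.000 5.000

after link 1: o_1 = (1.7321, 1.0000, 4.0000)
after link 2: o_2 = (3.4641, 2.0000, 5.0000)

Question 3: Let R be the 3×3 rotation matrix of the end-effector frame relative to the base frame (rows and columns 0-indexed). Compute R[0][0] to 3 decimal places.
End-effector x-axis (col 0 of R) = (0.8660,0.5000,0.0000)
R[0][0] = 0.8660

0.866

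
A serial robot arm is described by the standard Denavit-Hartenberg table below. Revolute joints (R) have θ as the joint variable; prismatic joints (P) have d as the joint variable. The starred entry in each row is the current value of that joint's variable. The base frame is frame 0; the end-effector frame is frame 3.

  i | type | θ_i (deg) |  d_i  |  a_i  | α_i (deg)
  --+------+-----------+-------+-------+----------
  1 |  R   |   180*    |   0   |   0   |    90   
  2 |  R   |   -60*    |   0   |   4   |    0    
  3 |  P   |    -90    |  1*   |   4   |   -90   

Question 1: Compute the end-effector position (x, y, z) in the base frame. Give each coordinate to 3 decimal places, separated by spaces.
1.464 1.000 -5.464

after link 1: o_1 = (0.0000, 0.0000, 0.0000)
after link 2: o_2 = (-2.0000, 0.0000, -3.4641)
after link 3: o_3 = (1.4641, 1.0000, -5.4641)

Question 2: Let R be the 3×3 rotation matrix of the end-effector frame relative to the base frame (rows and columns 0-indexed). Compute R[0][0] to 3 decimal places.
End-effector x-axis (col 0 of R) = (0.8660,-0.0000,-0.5000)
R[0][0] = 0.8660

0.866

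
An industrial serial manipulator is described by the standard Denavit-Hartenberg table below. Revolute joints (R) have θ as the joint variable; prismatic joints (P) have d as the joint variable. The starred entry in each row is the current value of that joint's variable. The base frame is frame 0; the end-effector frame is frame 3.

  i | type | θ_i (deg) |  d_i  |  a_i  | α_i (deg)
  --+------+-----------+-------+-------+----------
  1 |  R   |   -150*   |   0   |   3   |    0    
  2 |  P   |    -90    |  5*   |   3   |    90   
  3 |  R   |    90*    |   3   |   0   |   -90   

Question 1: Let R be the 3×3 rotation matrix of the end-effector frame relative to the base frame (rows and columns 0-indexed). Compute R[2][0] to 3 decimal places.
End-effector x-axis (col 0 of R) = (-0.0000,0.0000,1.0000)
R[2][0] = 1.0000

1.000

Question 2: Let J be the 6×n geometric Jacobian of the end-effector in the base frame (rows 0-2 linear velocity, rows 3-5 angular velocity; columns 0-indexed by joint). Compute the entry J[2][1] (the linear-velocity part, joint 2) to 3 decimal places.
prismatic axis z_1 = (0.0000,0.0000,1.0000)
J_v[:, 1] = z_1; J_ω[:, 1] = (0,0,0)
entry J[2][1] = 1.0000

1.000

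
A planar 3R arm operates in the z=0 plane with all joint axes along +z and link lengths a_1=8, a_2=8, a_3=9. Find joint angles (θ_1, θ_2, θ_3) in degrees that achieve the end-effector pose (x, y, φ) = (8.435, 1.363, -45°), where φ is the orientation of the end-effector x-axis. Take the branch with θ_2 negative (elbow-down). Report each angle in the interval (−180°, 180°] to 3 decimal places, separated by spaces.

wrist centre = target − a_3·(cos φ, sin φ) = (2.0710, 7.7270)
cos θ_2 = (63.9951−8²−8²)/(2·8·8) = -0.5000; θ_2 = -120.0025° (elbow-down)
β = atan2(7.7270,2.0710) = 74.9958°; ψ = atan2(-6.9280,3.9997) = -60.0013°
θ_1 = β − ψ = 134.9971°
θ_3 = φ − θ_1 − θ_2 = -59.9945° (wrapped to (-180°,180°])

134.997 -120.003 -59.995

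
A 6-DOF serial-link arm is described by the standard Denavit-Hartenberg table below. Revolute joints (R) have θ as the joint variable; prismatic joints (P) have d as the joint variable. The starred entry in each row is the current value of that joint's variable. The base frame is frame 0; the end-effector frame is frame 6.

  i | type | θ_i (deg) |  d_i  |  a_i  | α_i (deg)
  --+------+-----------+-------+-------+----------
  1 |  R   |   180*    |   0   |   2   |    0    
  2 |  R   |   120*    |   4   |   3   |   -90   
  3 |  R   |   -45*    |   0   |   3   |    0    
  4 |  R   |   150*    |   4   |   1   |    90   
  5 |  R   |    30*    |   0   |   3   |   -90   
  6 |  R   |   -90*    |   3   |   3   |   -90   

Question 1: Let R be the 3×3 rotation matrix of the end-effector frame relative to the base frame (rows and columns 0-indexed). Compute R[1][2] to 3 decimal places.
0.444

End-effector z-axis (col 2 of R) = (0.3209,0.4441,-0.8365)
R[1][2] = 0.4441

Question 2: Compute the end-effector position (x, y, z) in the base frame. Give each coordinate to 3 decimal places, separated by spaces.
8.751 -2.425 3.318

after link 1: o_1 = (-2.0000, 0.0000, 0.0000)
after link 2: o_2 = (-0.5000, -2.5981, 4.0000)
after link 3: o_3 = (0.5607, -4.4352, 6.1213)
after link 4: o_4 = (3.8954, -2.2110, 5.1554)
after link 5: o_5 = (4.8582, -0.8787, 2.6458)
after link 6: o_6 = (8.7512, -2.4254, 3.3183)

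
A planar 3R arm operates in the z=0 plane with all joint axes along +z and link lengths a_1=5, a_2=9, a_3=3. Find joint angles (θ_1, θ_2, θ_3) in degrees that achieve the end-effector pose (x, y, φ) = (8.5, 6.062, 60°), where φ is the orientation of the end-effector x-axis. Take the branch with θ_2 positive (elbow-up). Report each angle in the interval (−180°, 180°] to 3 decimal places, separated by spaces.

wrist centre = target − a_3·(cos φ, sin φ) = (7.0000, 3.4639)
cos θ_2 = (60.9988−5²−9²)/(2·5·9) = -0.5000; θ_2 = 120.0009° (elbow-up)
β = atan2(3.4639,7.0000) = 26.3283°; ψ = atan2(7.7942,0.4999) = 86.3304°
θ_1 = β − ψ = -60.0020°
θ_3 = φ − θ_1 − θ_2 = 0.0011° (wrapped to (-180°,180°])

-60.002 120.001 0.001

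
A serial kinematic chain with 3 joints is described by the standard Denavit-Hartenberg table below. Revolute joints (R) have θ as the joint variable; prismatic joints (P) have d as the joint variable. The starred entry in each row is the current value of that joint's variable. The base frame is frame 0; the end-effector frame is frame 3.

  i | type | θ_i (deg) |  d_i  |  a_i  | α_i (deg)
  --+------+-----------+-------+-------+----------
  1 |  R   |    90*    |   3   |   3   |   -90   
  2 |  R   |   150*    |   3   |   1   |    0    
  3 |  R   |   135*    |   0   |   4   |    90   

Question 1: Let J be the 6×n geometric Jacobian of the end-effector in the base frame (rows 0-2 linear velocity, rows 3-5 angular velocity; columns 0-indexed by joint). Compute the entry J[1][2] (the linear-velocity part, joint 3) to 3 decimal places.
axis z_2 = (-1.0000,0.0000,0.0000); lever o_n−o_2 = (0.0000,1.0353,3.8637)
cross product → J_v[:, 2] = (0.0000,3.8637,-1.0353)
J_ω[:, 2] = z_2
entry J[1][2] = 3.8637

3.864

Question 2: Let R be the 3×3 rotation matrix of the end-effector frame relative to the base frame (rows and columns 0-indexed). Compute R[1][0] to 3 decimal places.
0.259

End-effector x-axis (col 0 of R) = (0.0000,0.2588,0.9659)
R[1][0] = 0.2588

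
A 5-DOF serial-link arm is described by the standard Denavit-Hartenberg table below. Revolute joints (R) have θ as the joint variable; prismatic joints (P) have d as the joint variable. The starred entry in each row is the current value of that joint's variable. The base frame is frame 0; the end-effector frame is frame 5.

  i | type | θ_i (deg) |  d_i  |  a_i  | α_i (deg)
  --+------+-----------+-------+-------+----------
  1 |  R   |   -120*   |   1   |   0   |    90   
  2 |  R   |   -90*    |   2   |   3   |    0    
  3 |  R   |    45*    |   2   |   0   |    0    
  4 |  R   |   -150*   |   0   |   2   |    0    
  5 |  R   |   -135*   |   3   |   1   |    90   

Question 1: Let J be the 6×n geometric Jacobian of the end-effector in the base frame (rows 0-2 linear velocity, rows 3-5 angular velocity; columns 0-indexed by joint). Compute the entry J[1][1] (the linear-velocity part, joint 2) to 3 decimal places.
axis z_1 = (-0.8660,0.5000,0.0000); lever o_n−o_1 = (-5.5293,4.4230,-1.9824)
cross product → J_v[:, 1] = (-0.9912,-1.7168,-1.0658)
J_ω[:, 1] = z_1
entry J[1][1] = -1.7168

-1.717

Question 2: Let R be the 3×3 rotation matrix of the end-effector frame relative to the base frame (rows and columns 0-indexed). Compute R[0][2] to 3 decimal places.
-0.250

End-effector z-axis (col 2 of R) = (-0.2500,-0.4330,-0.8660)
R[0][2] = -0.2500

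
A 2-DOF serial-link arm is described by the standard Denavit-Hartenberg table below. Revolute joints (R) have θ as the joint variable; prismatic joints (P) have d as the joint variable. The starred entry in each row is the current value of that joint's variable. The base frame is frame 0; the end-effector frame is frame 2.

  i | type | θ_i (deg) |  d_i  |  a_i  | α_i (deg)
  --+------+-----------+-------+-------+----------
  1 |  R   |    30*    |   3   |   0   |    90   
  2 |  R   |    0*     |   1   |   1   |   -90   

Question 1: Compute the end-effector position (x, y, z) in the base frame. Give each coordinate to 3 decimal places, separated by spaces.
1.366 -0.366 3.000

after link 1: o_1 = (0.0000, 0.0000, 3.0000)
after link 2: o_2 = (1.3660, -0.3660, 3.0000)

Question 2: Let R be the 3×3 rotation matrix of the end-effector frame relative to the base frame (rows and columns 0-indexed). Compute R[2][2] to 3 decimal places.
End-effector z-axis (col 2 of R) = (0.0000,0.0000,1.0000)
R[2][2] = 1.0000

1.000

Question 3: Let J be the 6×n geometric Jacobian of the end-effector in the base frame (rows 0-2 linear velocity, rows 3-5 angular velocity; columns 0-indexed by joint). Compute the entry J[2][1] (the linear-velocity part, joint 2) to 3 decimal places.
axis z_1 = (0.5000,-0.8660,0.0000); lever o_n−o_1 = (1.3660,-0.3660,0.0000)
cross product → J_v[:, 1] = (0.0000,0.0000,1.0000)
J_ω[:, 1] = z_1
entry J[2][1] = 1.0000

1.000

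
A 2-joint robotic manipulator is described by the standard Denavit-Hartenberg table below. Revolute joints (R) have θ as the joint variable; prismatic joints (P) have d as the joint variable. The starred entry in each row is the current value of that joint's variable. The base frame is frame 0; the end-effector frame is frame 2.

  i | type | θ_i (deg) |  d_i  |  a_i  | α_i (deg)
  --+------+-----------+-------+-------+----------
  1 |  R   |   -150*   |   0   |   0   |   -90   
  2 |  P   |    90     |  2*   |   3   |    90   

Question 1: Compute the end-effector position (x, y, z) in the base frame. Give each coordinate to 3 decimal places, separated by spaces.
after link 1: o_1 = (0.0000, 0.0000, 0.0000)
after link 2: o_2 = (1.0000, -1.7321, -3.0000)

1.000 -1.732 -3.000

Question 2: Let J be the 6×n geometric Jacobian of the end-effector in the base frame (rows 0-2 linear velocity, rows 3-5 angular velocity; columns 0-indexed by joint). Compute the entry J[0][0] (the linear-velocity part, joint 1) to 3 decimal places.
1.732

axis z_0 = ẑ; lever o_n−o_0 = (1.0000,-1.7321,-3.0000)
cross product → J_v[:, 0] = (1.7321,1.0000,-0.0000)
J_ω[:, 0] = z_0
entry J[0][0] = 1.7321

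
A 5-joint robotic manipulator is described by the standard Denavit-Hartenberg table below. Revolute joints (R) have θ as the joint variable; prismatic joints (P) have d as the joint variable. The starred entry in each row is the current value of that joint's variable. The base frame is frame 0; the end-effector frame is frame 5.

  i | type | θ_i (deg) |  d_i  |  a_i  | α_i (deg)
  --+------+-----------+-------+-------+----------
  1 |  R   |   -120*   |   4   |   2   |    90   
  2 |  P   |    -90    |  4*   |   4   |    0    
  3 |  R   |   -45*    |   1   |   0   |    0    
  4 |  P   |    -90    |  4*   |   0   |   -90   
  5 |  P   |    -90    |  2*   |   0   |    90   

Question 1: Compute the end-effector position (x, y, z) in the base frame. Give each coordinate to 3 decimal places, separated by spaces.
-8.087 3.993 -1.414

after link 1: o_1 = (-1.0000, -1.7321, 4.0000)
after link 2: o_2 = (-4.4641, 0.2679, 0.0000)
after link 3: o_3 = (-5.3301, 0.7679, 0.0000)
after link 4: o_4 = (-8.7942, 2.7679, 0.0000)
after link 5: o_5 = (-8.0871, 3.9927, -1.4142)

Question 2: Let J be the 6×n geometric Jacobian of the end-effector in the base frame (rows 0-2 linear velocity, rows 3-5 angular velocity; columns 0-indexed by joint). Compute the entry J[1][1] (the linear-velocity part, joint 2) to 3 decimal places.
prismatic axis z_1 = (-0.8660,0.5000,0.0000)
J_v[:, 1] = z_1; J_ω[:, 1] = (0,0,0)
entry J[1][1] = 0.5000

0.500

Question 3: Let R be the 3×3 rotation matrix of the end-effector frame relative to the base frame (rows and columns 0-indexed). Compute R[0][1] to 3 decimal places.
0.354

End-effector y-axis (col 1 of R) = (0.3536,0.6124,-0.7071)
R[0][1] = 0.3536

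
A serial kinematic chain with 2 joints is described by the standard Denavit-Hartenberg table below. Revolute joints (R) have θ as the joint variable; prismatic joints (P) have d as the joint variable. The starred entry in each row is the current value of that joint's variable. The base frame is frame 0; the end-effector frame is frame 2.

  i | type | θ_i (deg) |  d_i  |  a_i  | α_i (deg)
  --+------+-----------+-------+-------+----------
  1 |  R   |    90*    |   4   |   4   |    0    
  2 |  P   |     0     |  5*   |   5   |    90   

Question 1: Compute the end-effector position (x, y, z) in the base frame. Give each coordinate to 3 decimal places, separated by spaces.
after link 1: o_1 = (0.0000, 4.0000, 4.0000)
after link 2: o_2 = (0.0000, 9.0000, 9.0000)

0.000 9.000 9.000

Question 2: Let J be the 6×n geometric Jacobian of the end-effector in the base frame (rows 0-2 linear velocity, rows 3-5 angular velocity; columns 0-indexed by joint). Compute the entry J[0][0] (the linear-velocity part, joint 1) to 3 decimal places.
axis z_0 = ẑ; lever o_n−o_0 = (0.0000,9.0000,9.0000)
cross product → J_v[:, 0] = (-9.0000,0.0000,0.0000)
J_ω[:, 0] = z_0
entry J[0][0] = -9.0000

-9.000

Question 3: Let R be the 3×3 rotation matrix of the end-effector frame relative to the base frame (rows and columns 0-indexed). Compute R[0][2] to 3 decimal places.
End-effector z-axis (col 2 of R) = (1.0000,-0.0000,0.0000)
R[0][2] = 1.0000

1.000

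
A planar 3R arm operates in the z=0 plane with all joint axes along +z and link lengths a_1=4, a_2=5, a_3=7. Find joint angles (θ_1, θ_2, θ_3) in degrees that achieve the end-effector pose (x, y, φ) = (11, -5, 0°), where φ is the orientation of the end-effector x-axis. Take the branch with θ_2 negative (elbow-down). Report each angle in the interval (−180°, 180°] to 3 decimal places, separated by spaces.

wrist centre = target − a_3·(cos φ, sin φ) = (4.0000, -5.0000)
cos θ_2 = (41.0000−4²−5²)/(2·4·5) = 0.0000; θ_2 = -90.0000° (elbow-down)
β = atan2(-5.0000,4.0000) = -51.3402°; ψ = atan2(-5.0000,4.0000) = -51.3402°
θ_1 = β − ψ = 0.0000°
θ_3 = φ − θ_1 − θ_2 = 90.0000° (wrapped to (-180°,180°])

0.000 -90.000 90.000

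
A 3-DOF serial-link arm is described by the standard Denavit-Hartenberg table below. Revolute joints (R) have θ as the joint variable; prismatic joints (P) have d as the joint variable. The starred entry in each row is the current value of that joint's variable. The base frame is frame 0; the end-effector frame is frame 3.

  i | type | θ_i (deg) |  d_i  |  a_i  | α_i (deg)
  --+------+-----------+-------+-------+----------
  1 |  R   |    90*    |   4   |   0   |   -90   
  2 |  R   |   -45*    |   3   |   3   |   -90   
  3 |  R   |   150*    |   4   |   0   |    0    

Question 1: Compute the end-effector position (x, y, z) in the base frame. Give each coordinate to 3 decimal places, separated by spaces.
after link 1: o_1 = (0.0000, 0.0000, 4.0000)
after link 2: o_2 = (-3.0000, 2.1213, 6.1213)
after link 3: o_3 = (-3.0000, 4.9497, 3.2929)

-3.000 4.950 3.293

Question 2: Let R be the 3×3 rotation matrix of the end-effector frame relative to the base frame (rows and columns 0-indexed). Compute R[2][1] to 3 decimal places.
-0.354

End-effector y-axis (col 1 of R) = (-0.8660,-0.3536,-0.3536)
R[2][1] = -0.3536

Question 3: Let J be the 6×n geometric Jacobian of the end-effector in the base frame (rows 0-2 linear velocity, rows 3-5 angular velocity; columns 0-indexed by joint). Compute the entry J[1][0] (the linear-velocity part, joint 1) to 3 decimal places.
-3.000

axis z_0 = ẑ; lever o_n−o_0 = (-3.0000,4.9497,3.2929)
cross product → J_v[:, 0] = (-4.9497,-3.0000,0.0000)
J_ω[:, 0] = z_0
entry J[1][0] = -3.0000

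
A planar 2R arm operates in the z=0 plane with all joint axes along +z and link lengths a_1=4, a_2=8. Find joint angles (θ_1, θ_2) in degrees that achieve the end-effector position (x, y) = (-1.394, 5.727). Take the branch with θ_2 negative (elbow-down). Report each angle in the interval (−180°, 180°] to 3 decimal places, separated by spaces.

cos θ_2 = (34.7418−4²−8²)/(2·4·8) = -0.7072; θ_2 = -135.0043° (elbow-down)
β = atan2(5.7270,-1.3940) = 103.6802°; ψ = atan2(-5.6564,-1.6573) = -106.3301°
θ_1 = β − ψ = 210.0103°

-149.990 -135.004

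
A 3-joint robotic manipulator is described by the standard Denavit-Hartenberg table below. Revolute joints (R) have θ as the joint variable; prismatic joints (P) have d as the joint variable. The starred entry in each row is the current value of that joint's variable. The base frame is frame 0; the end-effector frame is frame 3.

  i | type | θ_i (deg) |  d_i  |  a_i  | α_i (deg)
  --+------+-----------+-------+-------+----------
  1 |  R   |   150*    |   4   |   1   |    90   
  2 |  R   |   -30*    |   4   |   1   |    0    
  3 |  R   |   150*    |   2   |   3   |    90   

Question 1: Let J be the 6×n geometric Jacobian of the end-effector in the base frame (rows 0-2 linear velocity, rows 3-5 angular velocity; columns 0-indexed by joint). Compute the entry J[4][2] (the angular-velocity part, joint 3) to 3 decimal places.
axis z_2 = (0.5000,0.8660,0.0000); lever o_n−o_2 = (2.2990,0.9821,2.5981)
cross product → J_v[:, 2] = (2.2500,-1.2990,-1.5000)
J_ω[:, 2] = z_2
entry J[4][2] = 0.8660

0.866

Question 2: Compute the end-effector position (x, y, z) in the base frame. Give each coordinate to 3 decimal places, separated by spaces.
after link 1: o_1 = (-0.8660, 0.5000, 4.0000)
after link 2: o_2 = (0.3840, 4.3971, 3.5000)
after link 3: o_3 = (2.6830, 5.3792, 6.0981)

2.683 5.379 6.098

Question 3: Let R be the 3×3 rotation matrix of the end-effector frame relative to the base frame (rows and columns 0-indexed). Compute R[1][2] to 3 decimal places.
0.433

End-effector z-axis (col 2 of R) = (-0.7500,0.4330,0.5000)
R[1][2] = 0.4330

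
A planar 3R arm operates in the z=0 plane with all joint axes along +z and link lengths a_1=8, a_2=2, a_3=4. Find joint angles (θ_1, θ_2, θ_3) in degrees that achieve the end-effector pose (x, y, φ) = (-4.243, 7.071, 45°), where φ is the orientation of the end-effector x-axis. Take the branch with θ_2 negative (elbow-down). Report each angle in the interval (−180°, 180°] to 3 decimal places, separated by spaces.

wrist centre = target − a_3·(cos φ, sin φ) = (-7.0714, 4.2426)
cos θ_2 = (68.0045−8²−2²)/(2·8·2) = 0.0001; θ_2 = -89.9919° (elbow-down)
β = atan2(4.2426,-7.0714) = 149.0379°; ψ = atan2(-2.0000,8.0003) = -14.0358°
θ_1 = β − ψ = 163.0737°
θ_3 = φ − θ_1 − θ_2 = -28.0818° (wrapped to (-180°,180°])

163.074 -89.992 -28.082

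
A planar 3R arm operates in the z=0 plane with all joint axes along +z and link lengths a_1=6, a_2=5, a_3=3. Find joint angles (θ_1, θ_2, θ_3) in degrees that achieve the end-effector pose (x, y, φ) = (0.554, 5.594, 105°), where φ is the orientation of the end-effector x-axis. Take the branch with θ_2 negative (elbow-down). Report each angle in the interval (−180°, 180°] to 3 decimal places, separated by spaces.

wrist centre = target − a_3·(cos φ, sin φ) = (1.3305, 2.6962)
cos θ_2 = (9.0397−6²−5²)/(2·6·5) = -0.8660; θ_2 = -149.9976° (elbow-down)
β = atan2(2.6962,1.3305) = 63.7359°; ψ = atan2(-2.5002,1.6700) = -56.2593°
θ_1 = β − ψ = 119.9952°
θ_3 = φ − θ_1 − θ_2 = 135.0024° (wrapped to (-180°,180°])

119.995 -149.998 135.002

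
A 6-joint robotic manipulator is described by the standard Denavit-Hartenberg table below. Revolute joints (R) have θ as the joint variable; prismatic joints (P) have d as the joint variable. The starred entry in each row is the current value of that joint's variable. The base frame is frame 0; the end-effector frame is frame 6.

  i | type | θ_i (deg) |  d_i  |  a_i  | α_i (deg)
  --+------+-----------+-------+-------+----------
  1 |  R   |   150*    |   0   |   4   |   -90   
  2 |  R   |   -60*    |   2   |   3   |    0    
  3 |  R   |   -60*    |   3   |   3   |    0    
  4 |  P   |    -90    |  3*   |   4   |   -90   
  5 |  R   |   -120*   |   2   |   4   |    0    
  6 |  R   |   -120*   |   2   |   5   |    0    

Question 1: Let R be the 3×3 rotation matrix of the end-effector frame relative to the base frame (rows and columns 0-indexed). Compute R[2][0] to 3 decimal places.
0.250

End-effector x-axis (col 0 of R) = (0.0580,0.9665,0.2500)
R[2][0] = 0.2500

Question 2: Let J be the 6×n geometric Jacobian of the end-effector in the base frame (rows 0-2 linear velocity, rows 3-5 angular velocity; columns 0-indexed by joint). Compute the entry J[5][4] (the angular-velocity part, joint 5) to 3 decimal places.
0.866

axis z_4 = (0.4330,-0.2500,0.8660); lever o_n−o_4 = (-1.2099,1.6986,5.7141)
cross product → J_v[:, 4] = (-2.8995,-3.5221,0.4330)
J_ω[:, 4] = z_4
entry J[5][4] = 0.8660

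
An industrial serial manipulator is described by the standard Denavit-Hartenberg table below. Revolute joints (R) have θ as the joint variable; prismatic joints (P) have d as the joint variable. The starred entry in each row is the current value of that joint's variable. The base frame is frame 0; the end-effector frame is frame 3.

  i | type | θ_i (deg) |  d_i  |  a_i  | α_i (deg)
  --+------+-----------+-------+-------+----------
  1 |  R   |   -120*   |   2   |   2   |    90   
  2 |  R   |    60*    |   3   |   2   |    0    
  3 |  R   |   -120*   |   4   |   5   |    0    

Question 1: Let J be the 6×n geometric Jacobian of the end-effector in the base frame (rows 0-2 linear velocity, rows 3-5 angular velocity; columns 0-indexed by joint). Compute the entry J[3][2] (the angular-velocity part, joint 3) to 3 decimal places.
-0.866

axis z_2 = (-0.8660,0.5000,0.0000); lever o_n−o_2 = (-4.7141,-0.1651,-4.3301)
cross product → J_v[:, 2] = (-2.1651,-3.7500,2.5000)
J_ω[:, 2] = z_2
entry J[3][2] = -0.8660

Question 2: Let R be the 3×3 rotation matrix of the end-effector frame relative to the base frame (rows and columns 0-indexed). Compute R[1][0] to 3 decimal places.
End-effector x-axis (col 0 of R) = (-0.2500,-0.4330,-0.8660)
R[1][0] = -0.4330

-0.433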